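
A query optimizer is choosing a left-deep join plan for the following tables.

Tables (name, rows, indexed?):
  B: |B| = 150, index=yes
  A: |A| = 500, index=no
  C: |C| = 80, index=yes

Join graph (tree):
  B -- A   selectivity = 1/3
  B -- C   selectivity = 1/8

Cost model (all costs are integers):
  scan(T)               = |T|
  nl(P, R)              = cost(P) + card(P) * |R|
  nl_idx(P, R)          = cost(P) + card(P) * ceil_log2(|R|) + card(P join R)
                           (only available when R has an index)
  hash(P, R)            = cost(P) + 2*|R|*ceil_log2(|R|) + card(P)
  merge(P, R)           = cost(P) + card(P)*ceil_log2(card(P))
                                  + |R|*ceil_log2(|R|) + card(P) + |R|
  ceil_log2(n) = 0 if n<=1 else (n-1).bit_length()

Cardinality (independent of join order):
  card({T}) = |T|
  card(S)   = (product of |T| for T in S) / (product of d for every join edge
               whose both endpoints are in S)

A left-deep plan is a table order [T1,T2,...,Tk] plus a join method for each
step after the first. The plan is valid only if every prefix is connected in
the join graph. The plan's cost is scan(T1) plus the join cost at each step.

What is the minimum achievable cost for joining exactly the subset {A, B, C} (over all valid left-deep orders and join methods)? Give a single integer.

Selinger DP over subsets of {A,B,C}:
  {B}: scan cost=150, card=150
  {A}: scan cost=500, card=500
  {C}: scan cost=80, card=80
  {AB}: card=25000; try (B,hash)→3400, (A,merge)→6500, (B,merge)→6850, (A,hash)→9300, (B,nl_idx)→29500, (A,nl)→75150 …(+1); best=3400 via (B,hash)
  {BC}: card=1500; try (C,hash)→1420, (B,merge)→2070, (C,merge)→2140, (B,nl_idx)→2220, (B,hash)→2560, (C,nl_idx)→2700 …(+2); best=1420 via (C,hash)
  {ABC}: card=250000; try (A,hash)→11920, (A,merge)→24420, (C,hash)→29520, (C,merge)→404040, (C,nl_idx)→428400, (A,nl)→751420 …(+1); best=11920 via (A,hash)

11920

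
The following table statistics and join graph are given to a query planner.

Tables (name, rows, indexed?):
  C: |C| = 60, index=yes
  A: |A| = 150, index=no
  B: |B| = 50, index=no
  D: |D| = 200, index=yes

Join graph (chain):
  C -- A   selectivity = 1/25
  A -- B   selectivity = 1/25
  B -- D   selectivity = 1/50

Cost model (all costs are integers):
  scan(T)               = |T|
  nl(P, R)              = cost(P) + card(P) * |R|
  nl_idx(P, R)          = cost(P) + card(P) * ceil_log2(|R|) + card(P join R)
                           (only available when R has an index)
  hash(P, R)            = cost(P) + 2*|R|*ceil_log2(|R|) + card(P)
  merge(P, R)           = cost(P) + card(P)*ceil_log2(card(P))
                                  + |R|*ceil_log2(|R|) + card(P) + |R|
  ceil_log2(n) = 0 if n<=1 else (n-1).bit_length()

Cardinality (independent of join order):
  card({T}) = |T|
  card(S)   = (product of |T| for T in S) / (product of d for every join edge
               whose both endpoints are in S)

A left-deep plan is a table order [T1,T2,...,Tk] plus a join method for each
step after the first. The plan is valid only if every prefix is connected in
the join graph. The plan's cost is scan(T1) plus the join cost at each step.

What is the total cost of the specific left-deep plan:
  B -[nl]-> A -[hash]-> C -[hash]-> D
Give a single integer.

step 1: scan B: cost=50, card=50
step 2: join A via nl
    card(P join A) = 50*150/(25) = 300
    cost = 50 + 50*150 = 7550
step 3: join C via hash
    card(P join C) = 300*60/(25) = 720
    cost = 7550 + 2*60*6 + 300 = 8570
step 4: join D via hash
    card(P join D) = 720*200/(50) = 2880
    cost = 8570 + 2*200*8 + 720 = 12490

12490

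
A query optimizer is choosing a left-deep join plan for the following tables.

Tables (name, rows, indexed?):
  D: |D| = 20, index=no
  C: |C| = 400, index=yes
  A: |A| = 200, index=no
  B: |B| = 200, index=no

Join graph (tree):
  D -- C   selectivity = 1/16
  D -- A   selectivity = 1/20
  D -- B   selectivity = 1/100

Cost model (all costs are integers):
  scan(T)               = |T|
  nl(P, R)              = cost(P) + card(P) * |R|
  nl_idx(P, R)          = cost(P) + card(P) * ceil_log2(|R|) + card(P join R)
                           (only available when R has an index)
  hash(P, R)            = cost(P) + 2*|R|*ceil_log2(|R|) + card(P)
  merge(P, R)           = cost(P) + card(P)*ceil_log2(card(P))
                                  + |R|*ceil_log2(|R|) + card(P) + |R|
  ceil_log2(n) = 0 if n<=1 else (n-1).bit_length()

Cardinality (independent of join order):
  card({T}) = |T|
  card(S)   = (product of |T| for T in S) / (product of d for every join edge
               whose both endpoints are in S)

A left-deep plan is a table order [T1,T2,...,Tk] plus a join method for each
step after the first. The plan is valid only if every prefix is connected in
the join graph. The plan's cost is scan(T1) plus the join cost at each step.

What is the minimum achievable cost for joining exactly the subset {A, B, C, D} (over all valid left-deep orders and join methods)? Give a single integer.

Selinger DP over subsets of {A,B,C,D}:
  {D}: scan cost=20, card=20
  {C}: scan cost=400, card=400
  {A}: scan cost=200, card=200
  {B}: scan cost=200, card=200
  {CD}: card=500; try (C,nl_idx)→700, (D,hash)→1000, (C,merge)→4140, (D,merge)→4520, (C,hash)→7240, (C,nl)→8020 …(+1); best=700 via (C,nl_idx)
  {AD}: card=200; try (D,hash)→600, (A,merge)→1940, (D,merge)→2120, (A,hash)→3240, (A,nl)→4020, (D,nl)→4200; best=600 via (D,hash)
  {BD}: card=40; try (D,hash)→600, (B,merge)→1940, (D,merge)→2120, (B,hash)→3240, (B,nl)→4020, (D,nl)→4200; best=600 via (D,hash)
  {ACD}: card=5000; try (A,hash)→4400, (C,merge)→6400, (C,nl_idx)→7400, (A,merge)→7500, (C,hash)→8000, (C,nl)→80600 …(+1); best=4400 via (A,hash)
  {BCD}: card=1000; try (C,nl_idx)→1960, (B,hash)→4400, (C,merge)→4880, (B,merge)→7500, (C,hash)→7840, (C,nl)→16600 …(+1); best=1960 via (C,nl_idx)
  {ABD}: card=400; try (A,merge)→2680, (A,hash)→3840, (B,hash)→4000, (B,merge)→4200, (A,nl)→8600, (B,nl)→40600; best=2680 via (A,merge)
  {ABCD}: card=10000; try (A,hash)→6160, (C,hash)→10280, (C,merge)→10680, (B,hash)→12600, (A,merge)→14760, (C,nl_idx)→16280 …(+4); best=6160 via (A,hash)

6160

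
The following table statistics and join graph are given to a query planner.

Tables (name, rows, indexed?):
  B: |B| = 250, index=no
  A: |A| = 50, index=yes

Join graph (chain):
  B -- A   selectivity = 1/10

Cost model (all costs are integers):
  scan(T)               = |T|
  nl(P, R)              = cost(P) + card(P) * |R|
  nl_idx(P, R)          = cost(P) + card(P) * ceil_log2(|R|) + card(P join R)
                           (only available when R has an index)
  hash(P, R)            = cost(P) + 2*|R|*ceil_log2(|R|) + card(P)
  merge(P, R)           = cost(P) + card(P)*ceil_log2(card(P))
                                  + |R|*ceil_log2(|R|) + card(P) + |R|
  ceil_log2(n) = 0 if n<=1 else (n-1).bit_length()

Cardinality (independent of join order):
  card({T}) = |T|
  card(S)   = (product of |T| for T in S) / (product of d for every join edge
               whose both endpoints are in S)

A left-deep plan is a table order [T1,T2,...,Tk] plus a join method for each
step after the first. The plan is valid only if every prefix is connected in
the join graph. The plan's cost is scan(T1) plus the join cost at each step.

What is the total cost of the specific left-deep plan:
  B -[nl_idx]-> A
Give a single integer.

3000

step 1: scan B: cost=250, card=250
step 2: join A via nl_idx
    card(P join A) = 250*50/(10) = 1250
    cost = 250 + 250*6 + 1250 = 3000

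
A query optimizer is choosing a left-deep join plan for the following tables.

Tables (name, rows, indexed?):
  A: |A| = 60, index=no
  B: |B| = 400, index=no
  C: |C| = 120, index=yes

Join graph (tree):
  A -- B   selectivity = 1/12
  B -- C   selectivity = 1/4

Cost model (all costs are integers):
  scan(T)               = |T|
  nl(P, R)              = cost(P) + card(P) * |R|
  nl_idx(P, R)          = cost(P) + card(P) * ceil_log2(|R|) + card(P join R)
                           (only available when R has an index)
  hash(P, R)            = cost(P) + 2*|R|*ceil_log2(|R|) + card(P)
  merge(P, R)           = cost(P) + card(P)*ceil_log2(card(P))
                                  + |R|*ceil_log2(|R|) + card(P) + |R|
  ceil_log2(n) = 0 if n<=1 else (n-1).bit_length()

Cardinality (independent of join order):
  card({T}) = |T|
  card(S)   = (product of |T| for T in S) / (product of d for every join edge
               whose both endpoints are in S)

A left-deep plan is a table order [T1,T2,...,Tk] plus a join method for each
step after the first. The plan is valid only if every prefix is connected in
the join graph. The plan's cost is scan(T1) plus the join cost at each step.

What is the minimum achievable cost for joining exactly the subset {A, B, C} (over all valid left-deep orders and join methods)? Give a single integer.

5200

Selinger DP over subsets of {A,B,C}:
  {A}: scan cost=60, card=60
  {B}: scan cost=400, card=400
  {C}: scan cost=120, card=120
  {AB}: card=2000; try (A,hash)→1520, (B,merge)→4480, (A,merge)→4820, (B,hash)→7320, (B,nl)→24060, (A,nl)→24400; best=1520 via (A,hash)
  {BC}: card=12000; try (C,hash)→2480, (B,merge)→5080, (C,merge)→5360, (B,hash)→7440, (C,nl_idx)→15200, (B,nl)→48120 …(+1); best=2480 via (C,hash)
  {ABC}: card=60000; try (C,hash)→5200, (A,hash)→15200, (C,merge)→26480, (C,nl_idx)→75520, (A,merge)→182900, (C,nl)→241520 …(+1); best=5200 via (C,hash)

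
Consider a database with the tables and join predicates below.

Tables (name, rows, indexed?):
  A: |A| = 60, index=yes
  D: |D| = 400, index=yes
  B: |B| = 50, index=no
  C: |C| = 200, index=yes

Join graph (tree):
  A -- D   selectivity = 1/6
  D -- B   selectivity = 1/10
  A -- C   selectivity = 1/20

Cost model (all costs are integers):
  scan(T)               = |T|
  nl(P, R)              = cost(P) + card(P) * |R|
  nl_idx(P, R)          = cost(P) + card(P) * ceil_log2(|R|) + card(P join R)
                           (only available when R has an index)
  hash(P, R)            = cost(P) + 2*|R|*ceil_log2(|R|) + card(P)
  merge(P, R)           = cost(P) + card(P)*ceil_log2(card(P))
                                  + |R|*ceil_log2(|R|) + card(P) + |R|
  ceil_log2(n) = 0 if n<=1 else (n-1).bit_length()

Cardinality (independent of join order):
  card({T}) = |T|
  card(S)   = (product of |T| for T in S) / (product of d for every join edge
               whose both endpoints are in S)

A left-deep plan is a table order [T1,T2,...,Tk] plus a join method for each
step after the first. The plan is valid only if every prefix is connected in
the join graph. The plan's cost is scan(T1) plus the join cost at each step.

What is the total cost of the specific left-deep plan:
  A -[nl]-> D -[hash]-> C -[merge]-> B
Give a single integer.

711610

step 1: scan A: cost=60, card=60
step 2: join D via nl
    card(P join D) = 60*400/(6) = 4000
    cost = 60 + 60*400 = 24060
step 3: join C via hash
    card(P join C) = 4000*200/(20) = 40000
    cost = 24060 + 2*200*8 + 4000 = 31260
step 4: join B via merge
    card(P join B) = 40000*50/(10) = 200000
    cost = 31260 + 40000*16 + 50*6 + 40000 + 50 = 711610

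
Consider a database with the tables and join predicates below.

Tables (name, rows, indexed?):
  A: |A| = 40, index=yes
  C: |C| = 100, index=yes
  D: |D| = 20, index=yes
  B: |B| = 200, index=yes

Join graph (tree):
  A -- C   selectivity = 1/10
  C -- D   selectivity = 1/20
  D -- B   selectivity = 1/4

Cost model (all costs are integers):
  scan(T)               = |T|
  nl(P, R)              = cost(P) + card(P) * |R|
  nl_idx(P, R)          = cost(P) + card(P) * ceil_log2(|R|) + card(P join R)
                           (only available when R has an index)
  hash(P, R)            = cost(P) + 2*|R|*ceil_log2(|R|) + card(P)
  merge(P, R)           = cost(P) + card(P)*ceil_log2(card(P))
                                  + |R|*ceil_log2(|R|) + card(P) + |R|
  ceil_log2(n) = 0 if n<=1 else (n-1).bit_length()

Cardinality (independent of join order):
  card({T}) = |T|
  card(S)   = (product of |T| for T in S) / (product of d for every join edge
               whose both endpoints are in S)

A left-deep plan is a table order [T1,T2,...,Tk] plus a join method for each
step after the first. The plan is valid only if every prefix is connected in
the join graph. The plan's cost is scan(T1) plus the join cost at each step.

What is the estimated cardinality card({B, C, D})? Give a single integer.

5000

Tables in S: B(200), C(100), D(20)
Edges inside S: C-D(d=20), D-B(d=4)
numerator = 200 * 100 * 20 = 400000
denominator = 20 * 4 = 80
card(S) = 400000 / 80 = 5000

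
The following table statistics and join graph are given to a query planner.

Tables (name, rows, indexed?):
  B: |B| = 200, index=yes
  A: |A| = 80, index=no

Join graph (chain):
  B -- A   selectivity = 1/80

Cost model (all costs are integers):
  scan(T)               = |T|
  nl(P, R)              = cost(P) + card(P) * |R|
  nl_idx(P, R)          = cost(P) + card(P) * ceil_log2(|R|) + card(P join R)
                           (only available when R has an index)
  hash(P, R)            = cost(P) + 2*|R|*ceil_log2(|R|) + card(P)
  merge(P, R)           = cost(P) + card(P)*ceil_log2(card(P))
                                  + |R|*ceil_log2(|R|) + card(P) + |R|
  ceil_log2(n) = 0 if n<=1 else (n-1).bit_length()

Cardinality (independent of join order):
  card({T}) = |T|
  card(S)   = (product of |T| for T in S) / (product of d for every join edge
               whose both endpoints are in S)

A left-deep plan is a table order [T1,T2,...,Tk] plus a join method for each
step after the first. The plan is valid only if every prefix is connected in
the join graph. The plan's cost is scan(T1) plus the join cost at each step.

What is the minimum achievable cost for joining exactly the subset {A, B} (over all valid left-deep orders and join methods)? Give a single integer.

920

Selinger DP over subsets of {A,B}:
  {B}: scan cost=200, card=200
  {A}: scan cost=80, card=80
  {AB}: card=200; try (B,nl_idx)→920, (A,hash)→1520, (B,merge)→2520, (A,merge)→2640, (B,hash)→3360, (B,nl)→16080 …(+1); best=920 via (B,nl_idx)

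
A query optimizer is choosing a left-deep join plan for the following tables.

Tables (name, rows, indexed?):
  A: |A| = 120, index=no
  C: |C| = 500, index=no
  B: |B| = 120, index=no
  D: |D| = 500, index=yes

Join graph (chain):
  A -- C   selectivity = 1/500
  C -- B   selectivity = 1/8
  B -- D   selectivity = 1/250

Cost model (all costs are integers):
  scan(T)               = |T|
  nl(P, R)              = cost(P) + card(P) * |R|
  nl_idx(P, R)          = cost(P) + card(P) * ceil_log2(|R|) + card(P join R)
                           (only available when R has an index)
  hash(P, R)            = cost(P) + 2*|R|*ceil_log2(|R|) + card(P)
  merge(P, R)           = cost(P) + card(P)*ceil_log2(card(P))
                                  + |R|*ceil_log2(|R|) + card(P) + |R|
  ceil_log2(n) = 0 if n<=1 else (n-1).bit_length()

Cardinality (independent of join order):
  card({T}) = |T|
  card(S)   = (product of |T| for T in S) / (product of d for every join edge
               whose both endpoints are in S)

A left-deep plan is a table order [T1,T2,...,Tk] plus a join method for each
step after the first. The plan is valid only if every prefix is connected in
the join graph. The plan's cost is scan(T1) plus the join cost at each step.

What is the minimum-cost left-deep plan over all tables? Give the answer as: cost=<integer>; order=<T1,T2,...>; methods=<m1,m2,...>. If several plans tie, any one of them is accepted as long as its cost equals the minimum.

Selinger DP (subsets sized 1..n):
  {A}: scan cost=120, card=120
  {C}: scan cost=500, card=500
  {B}: scan cost=120, card=120
  {D}: scan cost=500, card=500
  {AC}: card=120; try (A,hash)→2680, (C,merge)→6080, (A,merge)→6460, (C,hash)→9240, (C,nl)→60120, (A,nl)→60500; best=2680 via (A,hash)
  {BC}: card=7500; try (B,hash)→2680, (C,merge)→6080, (B,merge)→6460, (C,hash)→9240, (C,nl)→60120, (B,nl)→60500; best=2680 via (B,hash)
  {BD}: card=240; try (D,nl_idx)→1440, (B,hash)→2680, (D,merge)→6080, (B,merge)→6460, (D,hash)→9240, (D,nl)→60120 …(+1); best=1440 via (D,nl_idx)
  {ABC}: card=1800; try (B,hash)→4480, (B,merge)→4600, (A,hash)→11860, (B,nl)→17080, (A,merge)→108640, (A,nl)→902680; best=4480 via (B,hash)
  {BCD}: card=15000; try (C,merge)→8600, (C,hash)→10680, (D,hash)→19180, (D,nl_idx)→85180, (D,merge)→112680, (C,nl)→121440 …(+1); best=8600 via (C,merge)
  {ABCD}: card=3600; try (D,hash)→15280, (D,nl_idx)→24280, (A,hash)→25280, (D,merge)→31080, (A,merge)→234560, (D,nl)→904480 …(+1); best=15280 via (D,hash)

cost=15280; order=C,A,B,D; methods=hash,hash,hash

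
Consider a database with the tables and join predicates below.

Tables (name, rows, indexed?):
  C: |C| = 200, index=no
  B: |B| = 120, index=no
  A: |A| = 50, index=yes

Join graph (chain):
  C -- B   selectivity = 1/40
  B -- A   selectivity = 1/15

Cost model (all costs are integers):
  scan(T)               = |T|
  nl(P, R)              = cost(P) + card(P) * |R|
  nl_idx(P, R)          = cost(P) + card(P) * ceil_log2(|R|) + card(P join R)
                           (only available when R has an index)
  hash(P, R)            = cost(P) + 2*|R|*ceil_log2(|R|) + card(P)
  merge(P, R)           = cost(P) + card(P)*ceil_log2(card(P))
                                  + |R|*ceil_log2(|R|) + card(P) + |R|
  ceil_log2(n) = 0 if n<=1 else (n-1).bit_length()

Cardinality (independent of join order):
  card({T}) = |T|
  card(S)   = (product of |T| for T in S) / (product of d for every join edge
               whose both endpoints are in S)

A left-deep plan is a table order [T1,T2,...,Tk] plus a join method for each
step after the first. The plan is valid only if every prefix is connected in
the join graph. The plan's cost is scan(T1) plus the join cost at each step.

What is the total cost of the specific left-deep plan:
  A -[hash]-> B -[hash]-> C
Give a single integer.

step 1: scan A: cost=50, card=50
step 2: join B via hash
    card(P join B) = 50*120/(15) = 400
    cost = 50 + 2*120*7 + 50 = 1780
step 3: join C via hash
    card(P join C) = 400*200/(40) = 2000
    cost = 1780 + 2*200*8 + 400 = 5380

5380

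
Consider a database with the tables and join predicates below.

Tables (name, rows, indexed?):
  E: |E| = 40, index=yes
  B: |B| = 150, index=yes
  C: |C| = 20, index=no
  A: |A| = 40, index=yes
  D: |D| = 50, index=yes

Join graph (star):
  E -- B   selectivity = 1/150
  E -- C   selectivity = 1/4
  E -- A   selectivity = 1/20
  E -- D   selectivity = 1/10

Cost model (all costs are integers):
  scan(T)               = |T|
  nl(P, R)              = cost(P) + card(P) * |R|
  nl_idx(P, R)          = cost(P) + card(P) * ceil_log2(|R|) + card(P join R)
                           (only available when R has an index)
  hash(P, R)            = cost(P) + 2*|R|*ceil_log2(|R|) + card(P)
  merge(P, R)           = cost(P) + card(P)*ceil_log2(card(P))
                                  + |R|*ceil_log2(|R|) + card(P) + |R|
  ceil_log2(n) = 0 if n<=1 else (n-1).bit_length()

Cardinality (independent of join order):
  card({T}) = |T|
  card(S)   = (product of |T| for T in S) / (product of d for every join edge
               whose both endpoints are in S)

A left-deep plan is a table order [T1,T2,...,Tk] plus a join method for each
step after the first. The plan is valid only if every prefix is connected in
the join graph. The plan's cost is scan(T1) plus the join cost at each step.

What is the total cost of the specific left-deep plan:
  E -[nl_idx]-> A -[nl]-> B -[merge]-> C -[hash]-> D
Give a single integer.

step 1: scan E: cost=40, card=40
step 2: join A via nl_idx
    card(P join A) = 40*40/(20) = 80
    cost = 40 + 40*6 + 80 = 360
step 3: join B via nl
    card(P join B) = 80*150/(150) = 80
    cost = 360 + 80*150 = 12360
step 4: join C via merge
    card(P join C) = 80*20/(4) = 400
    cost = 12360 + 80*7 + 20*5 + 80 + 20 = 13120
step 5: join D via hash
    card(P join D) = 400*50/(10) = 2000
    cost = 13120 + 2*50*6 + 400 = 14120

14120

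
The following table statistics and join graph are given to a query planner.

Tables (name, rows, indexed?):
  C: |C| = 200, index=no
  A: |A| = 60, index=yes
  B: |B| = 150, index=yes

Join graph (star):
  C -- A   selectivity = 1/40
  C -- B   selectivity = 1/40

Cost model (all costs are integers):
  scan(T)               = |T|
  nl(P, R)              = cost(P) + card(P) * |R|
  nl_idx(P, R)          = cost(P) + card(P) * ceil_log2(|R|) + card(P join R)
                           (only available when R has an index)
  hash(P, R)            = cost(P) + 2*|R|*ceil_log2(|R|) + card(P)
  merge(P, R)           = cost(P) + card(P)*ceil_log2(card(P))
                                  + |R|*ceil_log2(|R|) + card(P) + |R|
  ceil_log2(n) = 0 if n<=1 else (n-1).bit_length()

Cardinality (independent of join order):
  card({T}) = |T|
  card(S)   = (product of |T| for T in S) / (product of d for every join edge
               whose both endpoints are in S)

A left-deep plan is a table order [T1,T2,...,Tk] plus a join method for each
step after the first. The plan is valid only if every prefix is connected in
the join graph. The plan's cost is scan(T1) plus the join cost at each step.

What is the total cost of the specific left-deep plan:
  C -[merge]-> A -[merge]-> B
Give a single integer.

6770

step 1: scan C: cost=200, card=200
step 2: join A via merge
    card(P join A) = 200*60/(40) = 300
    cost = 200 + 200*8 + 60*6 + 200 + 60 = 2420
step 3: join B via merge
    card(P join B) = 300*150/(40) = 1125
    cost = 2420 + 300*9 + 150*8 + 300 + 150 = 6770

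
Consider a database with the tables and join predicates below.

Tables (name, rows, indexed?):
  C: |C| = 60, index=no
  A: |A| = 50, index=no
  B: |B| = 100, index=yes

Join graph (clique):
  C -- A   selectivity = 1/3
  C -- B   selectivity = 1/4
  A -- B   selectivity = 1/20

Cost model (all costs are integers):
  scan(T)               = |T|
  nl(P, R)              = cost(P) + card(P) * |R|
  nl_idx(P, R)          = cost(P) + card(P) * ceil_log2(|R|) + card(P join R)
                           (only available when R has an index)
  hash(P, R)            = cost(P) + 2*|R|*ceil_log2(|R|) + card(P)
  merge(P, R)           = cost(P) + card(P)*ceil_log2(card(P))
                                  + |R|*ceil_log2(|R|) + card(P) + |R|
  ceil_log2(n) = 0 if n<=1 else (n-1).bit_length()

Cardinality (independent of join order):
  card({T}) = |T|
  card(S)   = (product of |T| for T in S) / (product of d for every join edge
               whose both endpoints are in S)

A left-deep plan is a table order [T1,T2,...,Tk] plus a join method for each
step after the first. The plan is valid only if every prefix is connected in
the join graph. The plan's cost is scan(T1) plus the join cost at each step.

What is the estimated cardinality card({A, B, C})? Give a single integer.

Tables in S: A(50), B(100), C(60)
Edges inside S: C-A(d=3), C-B(d=4), A-B(d=20)
numerator = 50 * 100 * 60 = 300000
denominator = 3 * 4 * 20 = 240
card(S) = 300000 / 240 = 1250

1250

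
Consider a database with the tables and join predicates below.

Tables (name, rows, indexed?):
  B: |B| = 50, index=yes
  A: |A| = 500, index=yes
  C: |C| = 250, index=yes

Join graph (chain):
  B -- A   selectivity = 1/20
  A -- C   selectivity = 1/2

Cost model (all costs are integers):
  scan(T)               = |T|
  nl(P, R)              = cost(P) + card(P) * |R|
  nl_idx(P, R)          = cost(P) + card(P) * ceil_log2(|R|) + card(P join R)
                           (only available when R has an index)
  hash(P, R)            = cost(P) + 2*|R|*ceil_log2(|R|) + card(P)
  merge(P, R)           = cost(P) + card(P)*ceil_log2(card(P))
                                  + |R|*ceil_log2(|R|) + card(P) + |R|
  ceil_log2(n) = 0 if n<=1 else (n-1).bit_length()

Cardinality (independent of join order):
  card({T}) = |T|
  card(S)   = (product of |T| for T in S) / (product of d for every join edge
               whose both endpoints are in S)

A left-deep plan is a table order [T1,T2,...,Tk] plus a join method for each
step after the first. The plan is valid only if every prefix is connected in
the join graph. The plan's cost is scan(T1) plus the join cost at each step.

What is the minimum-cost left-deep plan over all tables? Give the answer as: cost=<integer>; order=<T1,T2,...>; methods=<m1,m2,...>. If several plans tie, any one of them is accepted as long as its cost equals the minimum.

Selinger DP (subsets sized 1..n):
  {B}: scan cost=50, card=50
  {A}: scan cost=500, card=500
  {C}: scan cost=250, card=250
  {AB}: card=1250; try (B,hash)→1600, (A,nl_idx)→1750, (B,nl_idx)→4750, (A,merge)→5400, (B,merge)→5850, (A,hash)→9100 …(+2); best=1600 via (B,hash)
  {AC}: card=62500; try (C,hash)→5000, (A,merge)→7500, (C,merge)→7750, (A,hash)→9500, (A,nl_idx)→65000, (C,nl_idx)→67000 …(+2); best=5000 via (C,hash)
  {ABC}: card=156250; try (C,hash)→6850, (C,merge)→18850, (B,hash)→68100, (C,nl_idx)→167850, (C,nl)→314100, (B,nl_idx)→536250 …(+2); best=6850 via (C,hash)

cost=6850; order=A,B,C; methods=hash,hash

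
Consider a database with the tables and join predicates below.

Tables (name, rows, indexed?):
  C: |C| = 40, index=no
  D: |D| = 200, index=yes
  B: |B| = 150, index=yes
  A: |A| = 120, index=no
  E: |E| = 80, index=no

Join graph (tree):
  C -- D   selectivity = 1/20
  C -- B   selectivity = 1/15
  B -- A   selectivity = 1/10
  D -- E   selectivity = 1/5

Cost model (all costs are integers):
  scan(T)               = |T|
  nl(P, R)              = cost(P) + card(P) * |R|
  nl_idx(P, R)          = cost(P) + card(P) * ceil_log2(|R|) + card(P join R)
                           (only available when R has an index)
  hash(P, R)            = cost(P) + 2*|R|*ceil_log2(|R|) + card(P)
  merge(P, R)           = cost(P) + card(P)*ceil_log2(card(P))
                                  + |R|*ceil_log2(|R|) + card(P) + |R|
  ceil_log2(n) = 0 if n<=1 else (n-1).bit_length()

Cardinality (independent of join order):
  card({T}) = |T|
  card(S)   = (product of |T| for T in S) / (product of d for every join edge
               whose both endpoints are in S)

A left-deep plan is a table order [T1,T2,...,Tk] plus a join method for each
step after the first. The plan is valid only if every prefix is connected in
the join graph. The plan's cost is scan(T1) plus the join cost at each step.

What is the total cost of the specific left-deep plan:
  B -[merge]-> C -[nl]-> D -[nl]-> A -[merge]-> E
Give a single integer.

1378420

step 1: scan B: cost=150, card=150
step 2: join C via merge
    card(P join C) = 150*40/(15) = 400
    cost = 150 + 150*8 + 40*6 + 150 + 40 = 1780
step 3: join D via nl
    card(P join D) = 400*200/(20) = 4000
    cost = 1780 + 400*200 = 81780
step 4: join A via nl
    card(P join A) = 4000*120/(10) = 48000
    cost = 81780 + 4000*120 = 561780
step 5: join E via merge
    card(P join E) = 48000*80/(5) = 768000
    cost = 561780 + 48000*16 + 80*7 + 48000 + 80 = 1378420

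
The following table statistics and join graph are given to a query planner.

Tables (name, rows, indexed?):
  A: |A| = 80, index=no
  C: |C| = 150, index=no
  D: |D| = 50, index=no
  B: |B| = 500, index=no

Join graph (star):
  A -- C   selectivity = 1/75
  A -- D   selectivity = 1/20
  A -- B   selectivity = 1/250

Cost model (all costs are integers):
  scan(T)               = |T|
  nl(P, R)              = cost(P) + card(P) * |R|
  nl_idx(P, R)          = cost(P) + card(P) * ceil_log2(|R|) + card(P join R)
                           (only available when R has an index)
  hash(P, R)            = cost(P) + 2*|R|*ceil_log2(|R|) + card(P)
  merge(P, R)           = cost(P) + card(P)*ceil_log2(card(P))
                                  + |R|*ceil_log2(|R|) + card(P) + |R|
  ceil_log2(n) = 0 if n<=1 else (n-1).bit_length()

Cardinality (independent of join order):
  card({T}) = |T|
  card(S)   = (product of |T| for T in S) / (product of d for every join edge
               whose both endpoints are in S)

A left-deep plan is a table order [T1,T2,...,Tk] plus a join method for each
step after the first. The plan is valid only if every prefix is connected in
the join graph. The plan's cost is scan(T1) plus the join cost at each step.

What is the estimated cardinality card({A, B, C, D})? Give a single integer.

Tables in S: A(80), B(500), C(150), D(50)
Edges inside S: A-C(d=75), A-D(d=20), A-B(d=250)
numerator = 80 * 500 * 150 * 50 = 300000000
denominator = 75 * 20 * 250 = 375000
card(S) = 300000000 / 375000 = 800

800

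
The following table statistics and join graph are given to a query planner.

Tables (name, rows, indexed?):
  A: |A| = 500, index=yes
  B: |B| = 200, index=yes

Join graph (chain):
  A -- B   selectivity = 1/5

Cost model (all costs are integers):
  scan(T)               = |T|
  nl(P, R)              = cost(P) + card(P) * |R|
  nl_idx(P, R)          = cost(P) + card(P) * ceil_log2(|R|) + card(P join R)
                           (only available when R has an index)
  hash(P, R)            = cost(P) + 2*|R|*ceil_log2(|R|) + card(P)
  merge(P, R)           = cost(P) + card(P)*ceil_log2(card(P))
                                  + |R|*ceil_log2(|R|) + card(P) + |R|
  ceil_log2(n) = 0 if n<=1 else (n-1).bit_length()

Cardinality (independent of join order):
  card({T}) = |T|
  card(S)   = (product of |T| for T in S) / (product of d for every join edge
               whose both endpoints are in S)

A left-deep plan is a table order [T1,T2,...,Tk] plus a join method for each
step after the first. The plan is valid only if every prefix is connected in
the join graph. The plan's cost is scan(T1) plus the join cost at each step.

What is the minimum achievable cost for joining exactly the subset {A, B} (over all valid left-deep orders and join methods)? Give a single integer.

4200

Selinger DP over subsets of {A,B}:
  {A}: scan cost=500, card=500
  {B}: scan cost=200, card=200
  {AB}: card=20000; try (B,hash)→4200, (A,merge)→7000, (B,merge)→7300, (A,hash)→9400, (A,nl_idx)→22000, (B,nl_idx)→24500 …(+2); best=4200 via (B,hash)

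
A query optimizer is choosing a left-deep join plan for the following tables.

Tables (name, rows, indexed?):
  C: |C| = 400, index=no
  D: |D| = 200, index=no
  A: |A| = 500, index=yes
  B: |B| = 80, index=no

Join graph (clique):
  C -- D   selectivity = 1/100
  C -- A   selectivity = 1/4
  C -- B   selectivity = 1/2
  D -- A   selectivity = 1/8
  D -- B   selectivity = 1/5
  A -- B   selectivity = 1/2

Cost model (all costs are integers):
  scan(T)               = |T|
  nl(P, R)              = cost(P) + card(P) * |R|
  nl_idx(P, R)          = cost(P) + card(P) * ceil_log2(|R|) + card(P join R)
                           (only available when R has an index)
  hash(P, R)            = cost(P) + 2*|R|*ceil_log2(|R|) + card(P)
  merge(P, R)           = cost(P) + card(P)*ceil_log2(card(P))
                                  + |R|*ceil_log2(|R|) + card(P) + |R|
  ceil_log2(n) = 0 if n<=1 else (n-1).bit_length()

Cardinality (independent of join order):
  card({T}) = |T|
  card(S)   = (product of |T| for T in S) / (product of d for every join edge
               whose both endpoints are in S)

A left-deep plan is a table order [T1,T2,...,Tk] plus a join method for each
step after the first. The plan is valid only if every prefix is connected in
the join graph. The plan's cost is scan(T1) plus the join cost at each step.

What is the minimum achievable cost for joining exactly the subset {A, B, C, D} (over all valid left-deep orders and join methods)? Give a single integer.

Selinger DP over subsets of {A,B,C,D}:
  {C}: scan cost=400, card=400
  {D}: scan cost=200, card=200
  {A}: scan cost=500, card=500
  {B}: scan cost=80, card=80
  {CD}: card=800; try (D,hash)→4000, (C,merge)→6000, (D,merge)→6200, (C,hash)→7600, (C,nl)→80200, (D,nl)→80400; best=4000 via (D,hash)
  {AC}: card=50000; try (C,hash)→8200, (A,merge)→9400, (C,merge)→9500, (A,hash)→9800, (A,nl_idx)→54000, (A,nl)→200400 …(+1); best=8200 via (C,hash)
  {BC}: card=16000; try (B,hash)→1920, (C,merge)→4720, (B,merge)→5040, (C,hash)→7360, (C,nl)→32080, (B,nl)→32400; best=1920 via (B,hash)
  {AD}: card=12500; try (D,hash)→4200, (A,merge)→7000, (D,merge)→7300, (A,hash)→9400, (A,nl_idx)→14500, (A,nl)→100200 …(+1); best=4200 via (D,hash)
  {BD}: card=3200; try (B,hash)→1520, (D,merge)→2520, (B,merge)→2640, (D,hash)→3360, (D,nl)→16080, (B,nl)→16200; best=1520 via (B,hash)
  {AB}: card=20000; try (B,hash)→2120, (A,merge)→5720, (B,merge)→6140, (A,hash)→9160, (A,nl_idx)→20800, (A,nl)→40080 …(+1); best=2120 via (B,hash)
  {ACD}: card=12500; try (A,hash)→13800, (A,merge)→17800, (A,nl_idx)→23700, (C,hash)→23900, (D,hash)→61400, (C,merge)→195700 …(+4); best=13800 via (A,hash)
  {BCD}: card=6400; try (B,hash)→5920, (C,hash)→11920, (B,merge)→13440, (D,hash)→21120, (C,merge)→47120, (B,nl)→68000 …(+3); best=5920 via (B,hash)
  {ABC}: card=1000000; try (A,hash)→26920, (C,hash)→29320, (B,hash)→59320, (A,merge)→246920, (C,merge)→326120, (B,merge)→858840 …(+4); best=26920 via (A,hash)
  {ABD}: card=100000; try (A,hash)→13720, (B,hash)→17820, (D,hash)→25320, (A,merge)→48120, (A,nl_idx)→130320, (B,merge)→192340 …(+4); best=13720 via (A,hash)
  {ABCD}: card=50000; try (A,hash)→21320, (B,hash)→27420, (A,merge)→100520, (A,nl_idx)→113520, (C,hash)→120920, (B,merge)→201940 …(+7); best=21320 via (A,hash)

21320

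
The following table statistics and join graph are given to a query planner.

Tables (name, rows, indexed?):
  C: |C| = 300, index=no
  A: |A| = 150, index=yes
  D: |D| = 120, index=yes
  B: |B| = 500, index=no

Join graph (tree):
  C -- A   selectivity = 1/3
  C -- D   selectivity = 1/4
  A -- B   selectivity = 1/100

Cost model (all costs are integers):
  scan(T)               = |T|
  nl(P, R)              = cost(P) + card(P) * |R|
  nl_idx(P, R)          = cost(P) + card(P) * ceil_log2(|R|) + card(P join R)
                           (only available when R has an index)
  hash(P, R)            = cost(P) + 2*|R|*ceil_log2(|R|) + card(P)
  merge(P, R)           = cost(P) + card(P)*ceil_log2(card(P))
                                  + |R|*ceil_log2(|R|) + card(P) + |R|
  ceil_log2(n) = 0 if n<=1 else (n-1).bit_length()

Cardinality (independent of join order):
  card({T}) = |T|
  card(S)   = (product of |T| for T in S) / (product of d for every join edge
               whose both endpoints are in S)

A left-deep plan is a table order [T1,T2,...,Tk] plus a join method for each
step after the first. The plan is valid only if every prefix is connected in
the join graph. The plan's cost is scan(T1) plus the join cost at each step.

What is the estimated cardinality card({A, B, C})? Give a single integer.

75000

Tables in S: A(150), B(500), C(300)
Edges inside S: C-A(d=3), A-B(d=100)
numerator = 150 * 500 * 300 = 22500000
denominator = 3 * 100 = 300
card(S) = 22500000 / 300 = 75000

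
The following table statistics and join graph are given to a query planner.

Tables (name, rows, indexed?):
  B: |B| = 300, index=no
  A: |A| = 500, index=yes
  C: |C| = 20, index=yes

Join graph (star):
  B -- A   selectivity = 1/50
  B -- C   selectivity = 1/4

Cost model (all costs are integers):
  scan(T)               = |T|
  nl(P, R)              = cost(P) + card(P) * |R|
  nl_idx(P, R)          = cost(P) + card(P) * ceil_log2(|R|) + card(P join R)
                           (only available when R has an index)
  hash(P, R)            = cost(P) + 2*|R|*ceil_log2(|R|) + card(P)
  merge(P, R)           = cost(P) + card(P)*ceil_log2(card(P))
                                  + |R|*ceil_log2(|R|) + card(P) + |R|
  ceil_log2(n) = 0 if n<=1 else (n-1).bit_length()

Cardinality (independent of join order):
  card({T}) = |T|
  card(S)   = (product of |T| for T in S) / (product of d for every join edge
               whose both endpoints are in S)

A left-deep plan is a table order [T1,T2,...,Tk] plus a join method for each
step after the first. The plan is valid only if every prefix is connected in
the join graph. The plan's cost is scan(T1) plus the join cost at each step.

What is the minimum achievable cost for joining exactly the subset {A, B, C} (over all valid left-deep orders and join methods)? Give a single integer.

9200

Selinger DP over subsets of {A,B,C}:
  {B}: scan cost=300, card=300
  {A}: scan cost=500, card=500
  {C}: scan cost=20, card=20
  {AB}: card=3000; try (A,nl_idx)→6000, (B,hash)→6400, (A,merge)→8300, (B,merge)→8500, (A,hash)→9600, (A,nl)→150300 …(+1); best=6000 via (A,nl_idx)
  {BC}: card=1500; try (C,hash)→800, (B,merge)→3140, (C,nl_idx)→3300, (C,merge)→3420, (B,hash)→5440, (B,nl)→6020 …(+1); best=800 via (C,hash)
  {ABC}: card=15000; try (C,hash)→9200, (A,hash)→11300, (A,merge)→23800, (A,nl_idx)→29300, (C,nl_idx)→36000, (C,merge)→45120 …(+2); best=9200 via (C,hash)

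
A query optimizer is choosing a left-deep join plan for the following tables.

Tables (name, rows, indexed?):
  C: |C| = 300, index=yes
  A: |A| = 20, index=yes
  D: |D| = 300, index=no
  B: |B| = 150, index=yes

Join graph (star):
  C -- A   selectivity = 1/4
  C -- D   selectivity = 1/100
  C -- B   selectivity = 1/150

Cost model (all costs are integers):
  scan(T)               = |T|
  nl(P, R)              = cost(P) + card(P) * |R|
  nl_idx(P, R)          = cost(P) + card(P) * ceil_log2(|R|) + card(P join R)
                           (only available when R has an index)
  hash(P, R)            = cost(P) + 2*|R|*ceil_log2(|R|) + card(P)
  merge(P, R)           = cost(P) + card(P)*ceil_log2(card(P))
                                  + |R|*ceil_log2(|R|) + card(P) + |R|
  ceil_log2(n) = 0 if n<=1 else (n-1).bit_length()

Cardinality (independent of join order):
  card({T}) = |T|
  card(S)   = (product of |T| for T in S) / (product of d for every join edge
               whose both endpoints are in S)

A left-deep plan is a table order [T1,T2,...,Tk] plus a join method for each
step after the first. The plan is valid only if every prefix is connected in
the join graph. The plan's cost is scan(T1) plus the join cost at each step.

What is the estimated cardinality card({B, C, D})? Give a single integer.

Tables in S: B(150), C(300), D(300)
Edges inside S: C-D(d=100), C-B(d=150)
numerator = 150 * 300 * 300 = 13500000
denominator = 100 * 150 = 15000
card(S) = 13500000 / 15000 = 900

900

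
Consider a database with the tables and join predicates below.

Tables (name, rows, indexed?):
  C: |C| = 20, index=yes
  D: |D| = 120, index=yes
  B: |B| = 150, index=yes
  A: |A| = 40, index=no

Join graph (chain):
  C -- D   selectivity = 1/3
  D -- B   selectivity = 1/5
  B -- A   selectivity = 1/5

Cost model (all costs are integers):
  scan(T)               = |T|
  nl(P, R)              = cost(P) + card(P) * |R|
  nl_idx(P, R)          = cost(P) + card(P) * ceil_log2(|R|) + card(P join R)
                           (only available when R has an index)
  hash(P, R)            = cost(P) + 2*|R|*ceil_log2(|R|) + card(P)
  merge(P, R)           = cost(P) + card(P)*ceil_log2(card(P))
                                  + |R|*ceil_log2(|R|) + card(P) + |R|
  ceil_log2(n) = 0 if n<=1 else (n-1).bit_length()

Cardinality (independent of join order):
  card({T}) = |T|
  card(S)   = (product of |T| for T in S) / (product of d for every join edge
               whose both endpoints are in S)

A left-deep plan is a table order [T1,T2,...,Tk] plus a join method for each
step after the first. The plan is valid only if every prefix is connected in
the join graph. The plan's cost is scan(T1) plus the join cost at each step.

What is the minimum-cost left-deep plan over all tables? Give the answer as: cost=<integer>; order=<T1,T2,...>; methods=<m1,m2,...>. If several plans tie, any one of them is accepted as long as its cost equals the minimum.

Selinger DP (subsets sized 1..n):
  {C}: scan cost=20, card=20
  {D}: scan cost=120, card=120
  {B}: scan cost=150, card=150
  {A}: scan cost=40, card=40
  {CD}: card=800; try (C,hash)→440, (D,nl_idx)→960, (D,merge)→1100, (C,merge)→1200, (C,nl_idx)→1520, (D,hash)→1720 …(+2); best=440 via (C,hash)
  {BD}: card=3600; try (D,hash)→1980, (B,merge)→2430, (D,merge)→2460, (B,hash)→2640, (B,nl_idx)→4680, (D,nl_idx)→4800 …(+2); best=1980 via (D,hash)
  {AB}: card=1200; try (A,hash)→780, (B,nl_idx)→1560, (B,merge)→1670, (A,merge)→1780, (B,hash)→2480, (B,nl)→6040 …(+1); best=780 via (A,hash)
  {BCD}: card=24000; try (B,hash)→3640, (C,hash)→5780, (B,merge)→10590, (B,nl_idx)→30840, (C,nl_idx)→43980, (C,merge)→48900 …(+2); best=3640 via (B,hash)
  {ABD}: card=28800; try (D,hash)→3660, (A,hash)→6060, (D,merge)→16140, (D,nl_idx)→37980, (A,merge)→49060, (D,nl)→144780 …(+1); best=3660 via (D,hash)
  {ABCD}: card=192000; try (A,hash)→28120, (C,hash)→32660, (C,nl_idx)→339660, (A,merge)→387920, (C,merge)→464580, (C,nl)→579660 …(+1); best=28120 via (A,hash)

cost=28120; order=D,C,B,A; methods=hash,hash,hash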